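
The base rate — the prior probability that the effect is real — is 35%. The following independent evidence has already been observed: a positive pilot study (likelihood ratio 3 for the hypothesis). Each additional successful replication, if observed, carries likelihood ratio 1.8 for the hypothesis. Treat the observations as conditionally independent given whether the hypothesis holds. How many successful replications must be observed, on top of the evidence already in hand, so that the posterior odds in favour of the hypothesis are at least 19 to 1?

Prior odds = 0.35/0.65 = 7/13.
Bayes factor of the evidence already in hand = 3.
Odds after that evidence = (7/13) × 3 = 21/13.
Target odds = 19.
Need 1.8ⁿ ≥ 19 ÷ (21/13) = 247/21.
1.8⁴ = 10.4976 falls short of 247/21 but 1.8⁵ = 18.89568 reaches it, so n = 5.

5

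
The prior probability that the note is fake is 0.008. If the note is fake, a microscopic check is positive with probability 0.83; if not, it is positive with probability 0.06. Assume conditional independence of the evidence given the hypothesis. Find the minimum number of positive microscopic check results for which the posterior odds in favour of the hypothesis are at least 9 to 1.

Prior odds: 0.008 ÷ 0.992 = 1/124.
Likelihood ratio of a positive = 0.83/0.06 = 83/6.
Target odds = 9.
Need (1/124) × (83/6)ⁿ ≥ 9, i.e. (83/6)ⁿ ≥ 1116.
(83/6)² = 6889/36 falls short of 1116 but (83/6)³ = 571787/216 reaches it, so n = 3.

3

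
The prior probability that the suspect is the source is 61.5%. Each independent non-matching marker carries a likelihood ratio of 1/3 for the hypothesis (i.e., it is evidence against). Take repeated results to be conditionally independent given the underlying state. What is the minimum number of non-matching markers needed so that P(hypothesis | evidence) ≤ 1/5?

Prior odds = 0.615/0.385 = 123/77.
Likelihood ratio per non-matching marker = 1/3.
Target odds: 0.2 ÷ 0.8 = 0.25.
Need (123/77) × (1/3)ⁿ ≤ 0.25, i.e. (1/3)ⁿ ≤ 77/492.
(1/3)¹ = 1/3 is still above 77/492 but (1/3)² = 1/9 is at or below it, so n = 2.

2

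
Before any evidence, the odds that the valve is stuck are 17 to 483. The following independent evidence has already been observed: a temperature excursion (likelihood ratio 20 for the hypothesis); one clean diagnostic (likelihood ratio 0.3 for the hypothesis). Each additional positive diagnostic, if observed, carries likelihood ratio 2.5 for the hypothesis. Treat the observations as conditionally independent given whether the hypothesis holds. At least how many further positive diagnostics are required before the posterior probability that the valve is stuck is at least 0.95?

5

Prior odds = 17/483.
Combined Bayes factor of the evidence already in hand = 20 × 0.3 = 6.
Odds after that evidence = (17/483) × 6 = 34/161.
Target odds = 0.95/0.05 = 19.
Need 2.5ⁿ ≥ 19 ÷ (34/161) = 3059/34.
2.5⁴ = 39.0625 falls short of 3059/34 but 2.5⁵ = 97.65625 reaches it, so n = 5.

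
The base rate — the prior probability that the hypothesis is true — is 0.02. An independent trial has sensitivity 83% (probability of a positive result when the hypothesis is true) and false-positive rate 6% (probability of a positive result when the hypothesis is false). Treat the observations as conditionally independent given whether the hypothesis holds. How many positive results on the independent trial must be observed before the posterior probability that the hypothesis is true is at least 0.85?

Prior odds = 0.02/0.98 = 1/49.
Likelihood ratio of a positive result = 0.83/0.06 = 83/6.
Target odds: 0.85 ÷ 0.15 = 17/3.
Require (83/6)ⁿ ≥ 17/3 ÷ (1/49) = 833/3.
(83/6)² = 6889/36 falls short of 833/3 but (83/6)³ = 571787/216 reaches it, so n = 3.

3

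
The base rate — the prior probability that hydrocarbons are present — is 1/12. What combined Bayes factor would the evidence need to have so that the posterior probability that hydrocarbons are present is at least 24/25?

264

Prior odds = (1/12)/(11/12) = 1/11.
Target odds = 0.96/0.04 = 24.
Required Bayes factor = 24 ÷ (1/11) = 264.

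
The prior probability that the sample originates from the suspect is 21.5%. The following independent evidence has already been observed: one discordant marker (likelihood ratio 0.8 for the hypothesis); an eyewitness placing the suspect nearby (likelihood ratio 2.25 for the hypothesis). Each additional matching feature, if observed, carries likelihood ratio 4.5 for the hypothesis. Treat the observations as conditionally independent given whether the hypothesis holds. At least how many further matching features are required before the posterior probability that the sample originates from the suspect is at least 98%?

4

Prior odds = 0.215/0.785 = 43/157.
Combined Bayes factor of the evidence already in hand = 0.8 × 2.25 = 1.8.
Odds after that evidence = (43/157) × 1.8 = 387/785.
Target odds = 0.98/0.02 = 49.
Need 4.5ⁿ ≥ 49 ÷ (387/785) = 38465/387.
4.5³ = 91.125 falls short of 38465/387 but 4.5⁴ = 410.0625 reaches it, so n = 4.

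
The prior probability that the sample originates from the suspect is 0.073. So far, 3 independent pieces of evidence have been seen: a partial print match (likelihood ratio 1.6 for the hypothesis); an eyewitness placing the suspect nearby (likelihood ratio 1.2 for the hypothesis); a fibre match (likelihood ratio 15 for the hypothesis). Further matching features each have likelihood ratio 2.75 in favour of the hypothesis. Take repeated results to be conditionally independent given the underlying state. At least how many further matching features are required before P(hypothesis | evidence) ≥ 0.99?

4

Prior odds = 0.073/0.927 = 73/927.
Combined Bayes factor of the evidence already in hand = 1.6 × 1.2 × 15 = 28.8.
Odds after that evidence = (73/927) × 28.8 = 1168/515.
Target odds = 0.99/0.01 = 99.
Need 2.75ⁿ ≥ 99 ÷ (1168/515) = 50985/1168.
2.75³ = 20.796875 falls short of 50985/1168 but 2.75⁴ = 57.19140625 reaches it, so n = 4.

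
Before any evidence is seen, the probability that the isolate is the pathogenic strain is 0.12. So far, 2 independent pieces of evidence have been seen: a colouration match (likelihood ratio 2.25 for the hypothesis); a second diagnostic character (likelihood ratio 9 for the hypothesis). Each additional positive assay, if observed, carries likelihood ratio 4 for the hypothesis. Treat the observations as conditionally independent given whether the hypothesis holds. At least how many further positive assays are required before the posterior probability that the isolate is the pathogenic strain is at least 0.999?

5

Prior odds = 0.12/0.88 = 3/22.
Combined Bayes factor of the evidence already in hand = 2.25 × 9 = 20.25.
Odds after that evidence = (3/22) × 20.25 = 243/88.
Target odds = 0.999/0.001 = 999.
Need 4ⁿ ≥ 999 ÷ (243/88) = 3256/9.
4⁴ = 256 falls short of 3256/9 but 4⁵ = 1024 reaches it, so n = 5.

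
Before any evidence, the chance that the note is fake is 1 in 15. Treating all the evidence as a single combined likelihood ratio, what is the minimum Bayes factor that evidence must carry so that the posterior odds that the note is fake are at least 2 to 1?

28

Prior odds = (1/15)/(14/15) = 1/14.
Target odds = 2.
Required Bayes factor = 2 ÷ (1/14) = 28.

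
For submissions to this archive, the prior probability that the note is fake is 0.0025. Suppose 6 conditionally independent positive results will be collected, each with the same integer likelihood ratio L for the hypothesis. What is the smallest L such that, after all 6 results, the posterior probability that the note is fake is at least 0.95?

Prior odds = 0.0025/0.9975 = 1/399.
Target odds = 0.95/0.05 = 19.
Need L⁶ ≥ 19 ÷ (1/399) = 7581.
4⁶ = 4096 < 7581 ≤ 15625 = 5⁶, so L = 5.

5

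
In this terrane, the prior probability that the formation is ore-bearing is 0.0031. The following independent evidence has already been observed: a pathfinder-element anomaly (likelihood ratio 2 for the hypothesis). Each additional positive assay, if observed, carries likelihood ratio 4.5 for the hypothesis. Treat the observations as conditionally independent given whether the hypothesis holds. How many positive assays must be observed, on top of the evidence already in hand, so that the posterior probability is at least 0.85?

Prior odds = 0.0031/0.9969 = 31/9969.
Bayes factor of the evidence already in hand = 2.
Odds after that evidence = (31/9969) × 2 = 62/9969.
Target odds = 0.85/0.15 = 17/3.
Need 4.5ⁿ ≥ 17/3 ÷ (62/9969) = 56491/62.
4.5⁴ = 410.0625 falls short of 56491/62 but 4.5⁵ = 1845.28125 reaches it, so n = 5.

5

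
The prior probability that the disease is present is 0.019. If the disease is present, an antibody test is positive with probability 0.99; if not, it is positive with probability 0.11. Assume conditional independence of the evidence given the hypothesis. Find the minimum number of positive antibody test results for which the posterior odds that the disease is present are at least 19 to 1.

4

Prior odds = 0.019/0.981 = 19/981.
Likelihood ratio of a positive = 0.99/0.11 = 9.
Target odds = 19.
Require 9ⁿ ≥ 19 ÷ (19/981) = 981.
9³ = 729 falls short of 981 but 9⁴ = 6561 reaches it, so n = 4.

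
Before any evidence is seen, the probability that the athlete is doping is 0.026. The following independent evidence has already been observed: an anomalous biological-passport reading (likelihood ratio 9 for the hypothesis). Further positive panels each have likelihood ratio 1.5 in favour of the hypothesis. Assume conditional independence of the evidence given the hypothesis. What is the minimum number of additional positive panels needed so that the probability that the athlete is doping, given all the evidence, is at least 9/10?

9

Prior odds = 0.026/0.974 = 13/487.
Bayes factor of the evidence already in hand = 9.
Odds after that evidence = (13/487) × 9 = 117/487.
Target odds = 0.9/0.1 = 9.
Need 1.5ⁿ ≥ 9 ÷ (117/487) = 487/13.
1.5⁸ = 25.62890625 falls short of 487/13 but 1.5⁹ = 19683/512 reaches it, so n = 9.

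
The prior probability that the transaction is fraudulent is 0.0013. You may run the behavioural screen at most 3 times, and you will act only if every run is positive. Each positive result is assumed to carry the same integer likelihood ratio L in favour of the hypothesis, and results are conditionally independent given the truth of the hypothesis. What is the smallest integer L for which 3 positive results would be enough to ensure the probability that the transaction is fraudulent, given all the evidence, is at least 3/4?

Prior odds = 0.0013/0.9987 = 13/9987.
Target odds = 0.75/0.25 = 3.
Need L³ ≥ 3 ÷ (13/9987) = 29961/13.
13³ = 2197 < 29961/13 ≤ 2744 = 14³, so L = 14.

14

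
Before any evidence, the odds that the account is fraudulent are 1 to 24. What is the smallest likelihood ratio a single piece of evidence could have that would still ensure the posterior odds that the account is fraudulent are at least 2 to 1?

48

Prior odds = 1/24.
Target odds = 2.
Required Bayes factor = 2 ÷ (1/24) = 48.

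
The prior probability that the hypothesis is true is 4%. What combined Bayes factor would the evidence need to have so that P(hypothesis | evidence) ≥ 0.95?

456

Prior odds = 0.04/0.96 = 1/24.
Target odds = 0.95/0.05 = 19.
Required Bayes factor = 19 ÷ (1/24) = 456.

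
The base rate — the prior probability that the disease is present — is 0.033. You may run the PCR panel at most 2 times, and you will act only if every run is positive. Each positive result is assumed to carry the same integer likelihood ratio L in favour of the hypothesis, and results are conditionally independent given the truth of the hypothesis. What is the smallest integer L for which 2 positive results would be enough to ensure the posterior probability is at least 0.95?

Prior odds = 0.033/0.967 = 33/967.
Target odds = 0.95/0.05 = 19.
Need L² ≥ 19 ÷ (33/967) = 18373/33.
23² = 529 < 18373/33 ≤ 576 = 24², so L = 24.

24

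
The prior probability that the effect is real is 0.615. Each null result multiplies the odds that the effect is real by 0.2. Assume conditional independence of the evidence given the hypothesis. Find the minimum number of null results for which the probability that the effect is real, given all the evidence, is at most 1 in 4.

1

Prior odds = 0.615/0.385 = 123/77.
Likelihood ratio per null result = 0.2.
Target posterior odds = 0.25/0.75 = 1/3.
Require 0.2ⁿ ≤ 1/3 ÷ (123/77) = 77/369.
0.2¹ = 0.2, which is already at or below the required 77/369; so n = 1.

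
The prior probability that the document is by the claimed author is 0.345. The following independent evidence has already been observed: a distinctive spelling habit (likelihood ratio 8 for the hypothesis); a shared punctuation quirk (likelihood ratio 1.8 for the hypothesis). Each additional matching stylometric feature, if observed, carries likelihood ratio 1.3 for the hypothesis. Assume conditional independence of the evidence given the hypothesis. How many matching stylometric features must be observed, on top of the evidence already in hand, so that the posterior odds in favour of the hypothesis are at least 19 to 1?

4

Prior odds = 0.345/0.655 = 69/131.
Combined Bayes factor of the evidence already in hand = 8 × 1.8 = 14.4.
Odds after that evidence = (69/131) × 14.4 = 4968/655.
Target odds = 19.
Need 1.3ⁿ ≥ 19 ÷ (4968/655) = 12445/4968.
1.3³ = 2.197 falls short of 12445/4968 but 1.3⁴ = 2.8561 reaches it, so n = 4.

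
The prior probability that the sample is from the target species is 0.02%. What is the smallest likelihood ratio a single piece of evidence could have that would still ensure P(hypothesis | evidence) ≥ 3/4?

Prior odds = 0.0002/0.9998 = 1/4999.
Target odds = 0.75/0.25 = 3.
Required Bayes factor = 3 ÷ (1/4999) = 14997.

14997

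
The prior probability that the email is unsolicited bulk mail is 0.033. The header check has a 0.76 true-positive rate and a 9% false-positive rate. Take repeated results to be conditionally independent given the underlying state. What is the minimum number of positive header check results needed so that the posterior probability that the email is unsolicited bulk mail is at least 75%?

3

Prior odds = 0.033/0.967 = 33/967.
Likelihood ratio of a positive result = 0.76/0.09 = 76/9.
Target odds: 0.75 ÷ 0.25 = 3.
Need (33/967) × (76/9)ⁿ ≥ 3, i.e. (76/9)ⁿ ≥ 967/11.
(76/9)² = 5776/81 falls short of 967/11 but (76/9)³ = 438976/729 reaches it, so n = 3.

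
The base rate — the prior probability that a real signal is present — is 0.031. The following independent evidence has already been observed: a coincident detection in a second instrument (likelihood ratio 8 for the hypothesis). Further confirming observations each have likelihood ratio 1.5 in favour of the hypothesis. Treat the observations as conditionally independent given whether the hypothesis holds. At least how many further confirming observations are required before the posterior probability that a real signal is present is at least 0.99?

Prior odds = 0.031/0.969 = 31/969.
Bayes factor of the evidence already in hand = 8.
Odds after that evidence = (31/969) × 8 = 248/969.
Target odds = 0.99/0.01 = 99.
Need 1.5ⁿ ≥ 99 ÷ (248/969) = 95931/248.
1.5¹⁴ = 4782969/16384 falls short of 95931/248 but 1.5¹⁵ = 14348907/32768 reaches it, so n = 15.

15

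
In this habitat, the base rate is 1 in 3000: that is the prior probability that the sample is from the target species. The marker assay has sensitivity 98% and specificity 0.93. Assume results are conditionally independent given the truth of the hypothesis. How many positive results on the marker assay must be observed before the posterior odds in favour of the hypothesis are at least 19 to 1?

Prior odds = (1/3000)/(2999/3000) = 1/2999.
False-positive rate = 1 − 0.93 = 0.07; likelihood ratio of a positive = 0.98/0.07 = 14.
Target odds = 19.
Need (1/2999) × 14ⁿ ≥ 19, i.e. 14ⁿ ≥ 56981.
14⁴ = 38416 falls short of 56981 but 14⁵ = 537824 reaches it, so n = 5.

5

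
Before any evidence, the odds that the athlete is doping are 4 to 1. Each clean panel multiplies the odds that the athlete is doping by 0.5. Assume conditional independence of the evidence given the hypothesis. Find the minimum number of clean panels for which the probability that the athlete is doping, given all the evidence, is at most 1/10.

6

Prior odds = 4.
Likelihood ratio per clean panel = 0.5.
Target posterior odds = 0.1/0.9 = 1/9.
Need 4 × 0.5ⁿ ≤ 1/9, i.e. 0.5ⁿ ≤ 1/36.
0.5⁵ = 0.03125 is still above 1/36 but 0.5⁶ = 0.015625 is at or below it, so n = 6.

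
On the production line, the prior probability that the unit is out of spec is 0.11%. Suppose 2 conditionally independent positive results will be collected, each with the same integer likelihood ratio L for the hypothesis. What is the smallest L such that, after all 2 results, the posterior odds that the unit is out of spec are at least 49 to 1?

211

Prior odds = 0.0011/0.9989 = 11/9989.
Target odds = 49.
Need L² ≥ 49 ÷ (11/9989) = 489461/11.
210² = 44100 < 489461/11 ≤ 44521 = 211², so L = 211.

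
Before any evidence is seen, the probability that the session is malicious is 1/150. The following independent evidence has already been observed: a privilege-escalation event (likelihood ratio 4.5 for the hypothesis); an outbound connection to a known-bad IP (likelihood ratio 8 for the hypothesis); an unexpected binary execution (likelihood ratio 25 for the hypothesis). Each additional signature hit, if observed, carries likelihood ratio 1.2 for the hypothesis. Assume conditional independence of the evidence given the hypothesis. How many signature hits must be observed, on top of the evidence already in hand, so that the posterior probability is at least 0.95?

7

Prior odds = (1/150)/(149/150) = 1/149.
Combined Bayes factor of the evidence already in hand = 4.5 × 8 × 25 = 900.
Odds after that evidence = (1/149) × 900 = 900/149.
Target odds = 0.95/0.05 = 19.
Need 1.2ⁿ ≥ 19 ÷ (900/149) = 2831/900.
1.2⁶ = 46656/15625 falls short of 2831/900 but 1.2⁷ = 279936/78125 reaches it, so n = 7.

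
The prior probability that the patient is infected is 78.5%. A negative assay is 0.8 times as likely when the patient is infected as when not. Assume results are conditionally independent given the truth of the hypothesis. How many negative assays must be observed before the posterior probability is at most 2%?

24

Prior odds: 0.785 ÷ 0.215 = 157/43.
Likelihood ratio per negative assay = 0.8.
Target posterior odds = 0.02/0.98 = 1/49.
Need (157/43) × 0.8ⁿ ≤ 1/49, i.e. 0.8ⁿ ≤ 43/7693.
0.8²³ ≈0.00590296 is still above 43/7693 but 0.8²⁴ ≈0.00472237 is at or below it, so n = 24.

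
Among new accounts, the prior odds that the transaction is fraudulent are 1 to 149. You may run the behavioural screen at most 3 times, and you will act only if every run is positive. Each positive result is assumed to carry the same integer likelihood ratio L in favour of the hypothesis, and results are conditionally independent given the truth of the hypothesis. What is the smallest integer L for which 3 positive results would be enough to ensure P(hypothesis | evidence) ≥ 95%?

15

Prior odds = 1/149.
Target odds = 0.95/0.05 = 19.
Need L³ ≥ 19 ÷ (1/149) = 2831.
14³ = 2744 < 2831 ≤ 3375 = 15³, so L = 15.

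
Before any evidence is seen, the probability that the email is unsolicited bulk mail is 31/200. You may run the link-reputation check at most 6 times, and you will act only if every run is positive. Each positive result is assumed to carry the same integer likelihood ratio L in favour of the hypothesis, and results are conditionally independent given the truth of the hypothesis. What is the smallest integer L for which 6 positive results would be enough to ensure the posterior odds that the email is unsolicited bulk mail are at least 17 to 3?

2

Prior odds = 0.155/0.845 = 31/169.
Target odds = 17/3.
Need L⁶ ≥ 17/3 ÷ (31/169) = 2873/93.
1⁶ = 1 < 2873/93 ≤ 64 = 2⁶, so L = 2.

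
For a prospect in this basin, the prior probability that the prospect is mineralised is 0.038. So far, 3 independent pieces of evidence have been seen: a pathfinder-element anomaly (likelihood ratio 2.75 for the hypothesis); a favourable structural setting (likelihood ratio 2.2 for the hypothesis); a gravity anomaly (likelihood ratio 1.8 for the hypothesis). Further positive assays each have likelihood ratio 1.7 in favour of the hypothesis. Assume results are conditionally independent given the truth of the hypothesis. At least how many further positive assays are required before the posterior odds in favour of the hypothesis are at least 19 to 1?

8

Prior odds = 0.038/0.962 = 19/481.
Combined Bayes factor of the evidence already in hand = 2.75 × 2.2 × 1.8 = 10.89.
Odds after that evidence = (19/481) × 10.89 = 20691/48100.
Target odds = 19.
Need 1.7ⁿ ≥ 19 ÷ (20691/48100) = 48100/1089.
1.7⁷ = 410338673/10000000 falls short of 48100/1089 but 1.7⁸ ≈69.7576 reaches it, so n = 8.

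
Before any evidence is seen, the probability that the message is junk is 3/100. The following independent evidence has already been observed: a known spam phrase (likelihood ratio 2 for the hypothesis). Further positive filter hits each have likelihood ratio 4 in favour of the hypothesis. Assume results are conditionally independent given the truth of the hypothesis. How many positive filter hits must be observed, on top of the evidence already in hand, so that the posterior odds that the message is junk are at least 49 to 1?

Prior odds = 0.03/0.97 = 3/97.
Bayes factor of the evidence already in hand = 2.
Odds after that evidence = (3/97) × 2 = 6/97.
Target odds = 49.
Need 4ⁿ ≥ 49 ÷ (6/97) = 4753/6.
4⁴ = 256 falls short of 4753/6 but 4⁵ = 1024 reaches it, so n = 5.

5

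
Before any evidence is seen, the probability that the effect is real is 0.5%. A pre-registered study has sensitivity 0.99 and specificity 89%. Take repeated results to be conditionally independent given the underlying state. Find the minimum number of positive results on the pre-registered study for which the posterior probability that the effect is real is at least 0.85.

Prior odds: 0.005 ÷ 0.995 = 1/199.
False-positive rate = 1 − 0.89 = 0.11; likelihood ratio of a positive = 0.99/0.11 = 9.
Target odds: 0.85 ÷ 0.15 = 17/3.
Require 9ⁿ ≥ 17/3 ÷ (1/199) = 3383/3.
9³ = 729 falls short of 3383/3 but 9⁴ = 6561 reaches it, so n = 4.

4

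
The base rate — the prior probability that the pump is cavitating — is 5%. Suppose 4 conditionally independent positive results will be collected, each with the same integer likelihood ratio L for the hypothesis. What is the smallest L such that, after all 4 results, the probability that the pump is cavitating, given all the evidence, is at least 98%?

6

Prior odds = 0.05/0.95 = 1/19.
Target odds = 0.98/0.02 = 49.
Need L⁴ ≥ 49 ÷ (1/19) = 931.
5⁴ = 625 < 931 ≤ 1296 = 6⁴, so L = 6.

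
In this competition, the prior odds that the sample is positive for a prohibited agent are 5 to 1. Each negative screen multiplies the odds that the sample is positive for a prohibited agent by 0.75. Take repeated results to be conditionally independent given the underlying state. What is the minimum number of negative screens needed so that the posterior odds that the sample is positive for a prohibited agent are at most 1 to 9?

14

Prior odds = 5.
Likelihood ratio per negative screen = 0.75.
Target odds = 1/9.
Require 0.75ⁿ ≤ 1/9 ÷ 5 = 1/45.
0.75¹³ = 1594323/67108864 is still above 1/45 but 0.75¹⁴ = 4782969/268435456 is at or below it, so n = 14.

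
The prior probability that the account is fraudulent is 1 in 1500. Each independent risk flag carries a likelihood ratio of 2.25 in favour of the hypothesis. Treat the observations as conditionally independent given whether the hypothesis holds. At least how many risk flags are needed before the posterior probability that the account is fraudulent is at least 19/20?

13

Prior odds = (1/1500)/(1499/1500) = 1/1499.
Likelihood ratio per risk flag = 2.25.
Target odds: 0.95 ÷ 0.05 = 19.
Require 2.25ⁿ ≥ 19 ÷ (1/1499) = 28481.
2.25¹² ≈16834.1 falls short of 28481 but 2.25¹³ ≈37876.8 reaches it, so n = 13.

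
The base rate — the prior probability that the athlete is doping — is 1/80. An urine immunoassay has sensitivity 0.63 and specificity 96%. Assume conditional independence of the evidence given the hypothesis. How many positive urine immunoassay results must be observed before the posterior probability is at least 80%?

3

Prior odds = 0.0125/0.9875 = 1/79.
False-positive rate = 1 − 0.96 = 0.04; likelihood ratio of a positive = 0.63/0.04 = 15.75.
Target odds: 0.8 ÷ 0.2 = 4.
Need (1/79) × 15.75ⁿ ≥ 4, i.e. 15.75ⁿ ≥ 316.
15.75² = 248.0625 falls short of 316 but 15.75³ = 3906.984375 reaches it, so n = 3.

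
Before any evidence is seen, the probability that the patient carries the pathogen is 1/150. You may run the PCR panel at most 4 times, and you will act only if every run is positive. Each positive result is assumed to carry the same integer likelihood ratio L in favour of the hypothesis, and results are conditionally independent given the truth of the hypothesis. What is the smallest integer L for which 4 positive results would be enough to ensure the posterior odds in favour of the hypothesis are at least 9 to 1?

7

Prior odds = (1/150)/(149/150) = 1/149.
Target odds = 9.
Need L⁴ ≥ 9 ÷ (1/149) = 1341.
6⁴ = 1296 < 1341 ≤ 2401 = 7⁴, so L = 7.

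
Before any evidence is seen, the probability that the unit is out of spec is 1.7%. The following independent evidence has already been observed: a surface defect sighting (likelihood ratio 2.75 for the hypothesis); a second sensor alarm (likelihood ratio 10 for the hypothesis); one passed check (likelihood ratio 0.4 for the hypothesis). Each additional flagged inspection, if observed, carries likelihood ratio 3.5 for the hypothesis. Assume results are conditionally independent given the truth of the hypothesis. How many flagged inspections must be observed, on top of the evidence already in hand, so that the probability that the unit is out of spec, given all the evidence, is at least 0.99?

Prior odds = 0.017/0.983 = 17/983.
Combined Bayes factor of the evidence already in hand = 2.75 × 10 × 0.4 = 11.
Odds after that evidence = (17/983) × 11 = 187/983.
Target odds = 0.99/0.01 = 99.
Need 3.5ⁿ ≥ 99 ÷ (187/983) = 8847/17.
3.5⁴ = 150.0625 falls short of 8847/17 but 3.5⁵ = 525.21875 reaches it, so n = 5.

5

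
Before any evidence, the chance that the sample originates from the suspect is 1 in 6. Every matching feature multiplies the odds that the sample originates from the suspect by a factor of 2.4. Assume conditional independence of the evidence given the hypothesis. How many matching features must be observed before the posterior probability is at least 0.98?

Prior odds = (1/6)/(5/6) = 0.2.
Likelihood ratio per matching feature = 2.4.
Target posterior odds = 0.98/0.02 = 49.
Need 0.2 × 2.4ⁿ ≥ 49, i.e. 2.4ⁿ ≥ 245.
2.4⁶ = 2985984/15625 falls short of 245 but 2.4⁷ = 35831808/78125 reaches it, so n = 7.

7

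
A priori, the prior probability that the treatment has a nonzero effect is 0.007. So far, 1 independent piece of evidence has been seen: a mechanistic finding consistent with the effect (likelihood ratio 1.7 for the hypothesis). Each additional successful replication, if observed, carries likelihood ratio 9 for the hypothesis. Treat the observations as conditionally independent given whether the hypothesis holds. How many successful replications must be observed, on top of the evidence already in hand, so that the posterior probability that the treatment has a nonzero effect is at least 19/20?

4

Prior odds = 0.007/0.993 = 7/993.
Bayes factor of the evidence already in hand = 1.7.
Odds after that evidence = (7/993) × 1.7 = 119/9930.
Target odds = 0.95/0.05 = 19.
Need 9ⁿ ≥ 19 ÷ (119/9930) = 188670/119.
9³ = 729 falls short of 188670/119 but 9⁴ = 6561 reaches it, so n = 4.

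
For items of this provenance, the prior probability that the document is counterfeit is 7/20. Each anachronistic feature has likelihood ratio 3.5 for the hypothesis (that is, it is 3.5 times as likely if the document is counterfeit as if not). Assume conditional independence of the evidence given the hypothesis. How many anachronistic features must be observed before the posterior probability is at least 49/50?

Prior odds = 0.35/0.65 = 7/13.
Likelihood ratio per anachronistic feature = 3.5.
Target posterior odds = 0.98/0.02 = 49.
Need (7/13) × 3.5ⁿ ≥ 49, i.e. 3.5ⁿ ≥ 91.
3.5³ = 42.875 falls short of 91 but 3.5⁴ = 150.0625 reaches it, so n = 4.

4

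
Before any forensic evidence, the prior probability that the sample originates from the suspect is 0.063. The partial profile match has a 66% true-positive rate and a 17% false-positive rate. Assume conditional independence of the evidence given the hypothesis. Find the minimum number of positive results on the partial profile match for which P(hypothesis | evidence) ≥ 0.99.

6

Prior odds = 0.063/0.937 = 63/937.
Likelihood ratio of a positive result = 0.66/0.17 = 66/17.
Target posterior odds = 0.99/0.01 = 99.
Require (66/17)ⁿ ≥ 99 ÷ (63/937) = 10307/7.
(66/17)⁵ ≈882.013 falls short of 10307/7 but (66/17)⁶ ≈3424.29 reaches it, so n = 6.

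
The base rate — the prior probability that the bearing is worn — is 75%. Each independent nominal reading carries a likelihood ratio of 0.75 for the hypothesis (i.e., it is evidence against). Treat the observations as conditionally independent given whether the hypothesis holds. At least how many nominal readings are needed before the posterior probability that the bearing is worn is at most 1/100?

20

Prior odds: 0.75 ÷ 0.25 = 3.
Likelihood ratio per nominal reading = 0.75.
Target odds: 0.01 ÷ 0.99 = 1/99.
Require 0.75ⁿ ≤ 1/99 ÷ 3 = 1/297.
0.75¹⁹ ≈0.00422828 is still above 1/297 but 0.75²⁰ ≈0.00317121 is at or below it, so n = 20.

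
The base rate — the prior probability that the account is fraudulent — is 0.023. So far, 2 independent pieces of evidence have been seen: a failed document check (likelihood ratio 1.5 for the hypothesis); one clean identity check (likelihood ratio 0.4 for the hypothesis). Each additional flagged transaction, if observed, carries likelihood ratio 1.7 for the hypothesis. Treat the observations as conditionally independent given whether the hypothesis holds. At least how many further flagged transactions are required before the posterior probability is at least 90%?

Prior odds = 0.023/0.977 = 23/977.
Combined Bayes factor of the evidence already in hand = 1.5 × 0.4 = 0.6.
Odds after that evidence = (23/977) × 0.6 = 69/4885.
Target odds = 0.9/0.1 = 9.
Need 1.7ⁿ ≥ 9 ÷ (69/4885) = 14655/23.
1.7¹² ≈582.622 falls short of 14655/23 but 1.7¹³ ≈990.458 reaches it, so n = 13.

13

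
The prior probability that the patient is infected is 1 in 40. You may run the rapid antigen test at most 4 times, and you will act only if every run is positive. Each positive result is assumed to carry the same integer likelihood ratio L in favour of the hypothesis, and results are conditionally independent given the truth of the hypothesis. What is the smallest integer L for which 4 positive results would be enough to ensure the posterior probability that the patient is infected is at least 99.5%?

10

Prior odds = 0.025/0.975 = 1/39.
Target odds = 0.995/0.005 = 199.
Need L⁴ ≥ 199 ÷ (1/39) = 7761.
9⁴ = 6561 < 7761 ≤ 10000 = 10⁴, so L = 10.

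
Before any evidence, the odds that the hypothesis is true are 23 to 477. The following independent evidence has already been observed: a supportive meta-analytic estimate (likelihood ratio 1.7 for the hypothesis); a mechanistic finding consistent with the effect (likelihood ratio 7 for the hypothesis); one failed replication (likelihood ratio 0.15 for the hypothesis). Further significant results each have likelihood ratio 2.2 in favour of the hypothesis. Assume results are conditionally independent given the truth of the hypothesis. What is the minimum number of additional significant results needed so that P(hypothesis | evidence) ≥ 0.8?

5

Prior odds = 23/477.
Combined Bayes factor of the evidence already in hand = 1.7 × 7 × 0.15 = 1.785.
Odds after that evidence = (23/477) × 1.785 = 2737/31800.
Target odds = 0.8/0.2 = 4.
Need 2.2ⁿ ≥ 4 ÷ (2737/31800) = 127200/2737.
2.2⁴ = 23.4256 falls short of 127200/2737 but 2.2⁵ = 51.53632 reaches it, so n = 5.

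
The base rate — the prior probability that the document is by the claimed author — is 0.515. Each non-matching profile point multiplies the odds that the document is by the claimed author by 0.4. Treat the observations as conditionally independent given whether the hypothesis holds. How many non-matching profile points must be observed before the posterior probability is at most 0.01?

6

Prior odds: 0.515 ÷ 0.485 = 103/97.
Likelihood ratio per non-matching profile point = 0.4.
Target odds: 0.01 ÷ 0.99 = 1/99.
Require 0.4ⁿ ≤ 1/99 ÷ (103/97) = 97/10197.
0.4⁵ = 0.01024 is still above 97/10197 but 0.4⁶ = 64/15625 is at or below it, so n = 6.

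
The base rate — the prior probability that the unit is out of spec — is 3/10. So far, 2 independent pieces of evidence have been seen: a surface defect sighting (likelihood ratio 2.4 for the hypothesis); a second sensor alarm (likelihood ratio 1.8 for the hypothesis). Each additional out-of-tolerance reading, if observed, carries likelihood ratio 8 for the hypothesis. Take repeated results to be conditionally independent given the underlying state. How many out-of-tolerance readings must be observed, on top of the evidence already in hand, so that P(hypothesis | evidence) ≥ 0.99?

2

Prior odds = 0.3/0.7 = 3/7.
Combined Bayes factor of the evidence already in hand = 2.4 × 1.8 = 4.32.
Odds after that evidence = (3/7) × 4.32 = 324/175.
Target odds = 0.99/0.01 = 99.
Need 8ⁿ ≥ 99 ÷ (324/175) = 1925/36.
8¹ = 8 falls short of 1925/36 but 8² = 64 reaches it, so n = 2.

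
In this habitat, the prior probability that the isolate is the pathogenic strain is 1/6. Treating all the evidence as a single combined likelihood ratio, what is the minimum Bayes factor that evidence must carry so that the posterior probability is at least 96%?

120

Prior odds = (1/6)/(5/6) = 0.2.
Target odds = 0.96/0.04 = 24.
Required Bayes factor = 24 ÷ 0.2 = 120.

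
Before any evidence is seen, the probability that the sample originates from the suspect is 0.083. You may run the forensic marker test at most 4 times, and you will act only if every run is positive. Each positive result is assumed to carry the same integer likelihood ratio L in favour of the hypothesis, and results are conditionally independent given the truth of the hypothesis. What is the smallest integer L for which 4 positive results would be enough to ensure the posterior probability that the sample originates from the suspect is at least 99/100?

Prior odds = 0.083/0.917 = 83/917.
Target odds = 0.99/0.01 = 99.
Need L⁴ ≥ 99 ÷ (83/917) = 90783/83.
5⁴ = 625 < 90783/83 ≤ 1296 = 6⁴, so L = 6.

6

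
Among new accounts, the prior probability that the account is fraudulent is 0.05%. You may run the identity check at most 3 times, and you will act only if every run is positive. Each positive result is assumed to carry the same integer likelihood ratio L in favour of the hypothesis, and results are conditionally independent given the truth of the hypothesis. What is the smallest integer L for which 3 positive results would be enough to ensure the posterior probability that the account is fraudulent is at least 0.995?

Prior odds = 0.0005/0.9995 = 1/1999.
Target odds = 0.995/0.005 = 199.
Need L³ ≥ 199 ÷ (1/1999) = 397801.
73³ = 389017 < 397801 ≤ 405224 = 74³, so L = 74.

74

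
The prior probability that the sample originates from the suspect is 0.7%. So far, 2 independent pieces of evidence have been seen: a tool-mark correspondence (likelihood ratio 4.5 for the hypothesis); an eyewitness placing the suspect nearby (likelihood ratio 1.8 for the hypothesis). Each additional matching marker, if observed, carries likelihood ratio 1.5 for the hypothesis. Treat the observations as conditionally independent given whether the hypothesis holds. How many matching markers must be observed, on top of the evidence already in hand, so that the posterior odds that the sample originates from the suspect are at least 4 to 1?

Prior odds = 0.007/0.993 = 7/993.
Combined Bayes factor of the evidence already in hand = 4.5 × 1.8 = 8.1.
Odds after that evidence = (7/993) × 8.1 = 189/3310.
Target odds = 4.
Need 1.5ⁿ ≥ 4 ÷ (189/3310) = 13240/189.
1.5¹⁰ = 59049/1024 falls short of 13240/189 but 1.5¹¹ = 177147/2048 reaches it, so n = 11.

11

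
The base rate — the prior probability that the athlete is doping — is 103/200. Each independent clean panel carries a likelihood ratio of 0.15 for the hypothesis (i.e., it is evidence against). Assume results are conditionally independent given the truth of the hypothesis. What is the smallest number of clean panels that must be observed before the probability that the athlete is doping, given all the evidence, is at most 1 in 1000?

4

Prior odds = 0.515/0.485 = 103/97.
Likelihood ratio per clean panel = 0.15.
Target odds: 0.001 ÷ 0.999 = 1/999.
Need (103/97) × 0.15ⁿ ≤ 1/999, i.e. 0.15ⁿ ≤ 97/102897.
0.15³ = 0.003375 is still above 97/102897 but 0.15⁴ = 81/160000 is at or below it, so n = 4.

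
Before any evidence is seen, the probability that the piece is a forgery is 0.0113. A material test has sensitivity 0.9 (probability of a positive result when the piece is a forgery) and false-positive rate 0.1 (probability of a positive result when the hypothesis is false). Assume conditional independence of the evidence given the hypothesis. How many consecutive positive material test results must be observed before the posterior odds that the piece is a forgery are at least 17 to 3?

Prior odds = 0.0113/0.9887 = 113/9887.
Likelihood ratio of a positive result = 0.9/0.1 = 9.
Target odds = 17/3.
Need (113/9887) × 9ⁿ ≥ 17/3, i.e. 9ⁿ ≥ 168079/339.
9² = 81 falls short of 168079/339 but 9³ = 729 reaches it, so n = 3.

3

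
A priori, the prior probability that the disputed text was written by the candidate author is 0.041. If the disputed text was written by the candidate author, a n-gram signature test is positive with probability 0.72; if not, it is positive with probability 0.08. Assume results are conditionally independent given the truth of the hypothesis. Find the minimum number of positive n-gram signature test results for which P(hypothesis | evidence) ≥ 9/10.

Prior odds = 0.041/0.959 = 41/959.
Likelihood ratio of a positive = 0.72/0.08 = 9.
Target posterior odds = 0.9/0.1 = 9.
Require 9ⁿ ≥ 9 ÷ (41/959) = 8631/41.
9² = 81 falls short of 8631/41 but 9³ = 729 reaches it, so n = 3.

3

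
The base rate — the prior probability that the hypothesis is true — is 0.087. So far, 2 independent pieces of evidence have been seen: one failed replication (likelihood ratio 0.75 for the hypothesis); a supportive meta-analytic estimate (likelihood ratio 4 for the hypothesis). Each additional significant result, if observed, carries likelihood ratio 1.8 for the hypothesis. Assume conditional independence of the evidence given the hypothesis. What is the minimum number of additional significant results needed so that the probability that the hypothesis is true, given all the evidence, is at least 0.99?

10

Prior odds = 0.087/0.913 = 87/913.
Combined Bayes factor of the evidence already in hand = 0.75 × 4 = 3.
Odds after that evidence = (87/913) × 3 = 261/913.
Target odds = 0.99/0.01 = 99.
Need 1.8ⁿ ≥ 99 ÷ (261/913) = 10043/29.
1.8⁹ = 387420489/1953125 falls short of 10043/29 but 1.8¹⁰ ≈357.047 reaches it, so n = 10.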